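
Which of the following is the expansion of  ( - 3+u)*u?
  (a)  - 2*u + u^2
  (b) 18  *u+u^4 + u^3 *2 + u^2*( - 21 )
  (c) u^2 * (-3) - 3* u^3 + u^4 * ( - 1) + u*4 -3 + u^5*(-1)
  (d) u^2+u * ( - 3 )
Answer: d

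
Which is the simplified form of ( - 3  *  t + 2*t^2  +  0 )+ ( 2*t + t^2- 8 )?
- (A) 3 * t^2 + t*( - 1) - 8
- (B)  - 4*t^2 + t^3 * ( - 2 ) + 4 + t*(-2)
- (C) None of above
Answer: A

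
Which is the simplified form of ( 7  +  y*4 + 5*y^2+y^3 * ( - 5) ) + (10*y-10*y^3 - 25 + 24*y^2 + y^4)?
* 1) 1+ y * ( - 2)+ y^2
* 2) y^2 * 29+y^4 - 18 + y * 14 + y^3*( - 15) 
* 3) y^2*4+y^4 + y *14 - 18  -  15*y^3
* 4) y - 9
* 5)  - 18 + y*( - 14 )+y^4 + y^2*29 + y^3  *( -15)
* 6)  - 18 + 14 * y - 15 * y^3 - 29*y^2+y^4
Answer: 2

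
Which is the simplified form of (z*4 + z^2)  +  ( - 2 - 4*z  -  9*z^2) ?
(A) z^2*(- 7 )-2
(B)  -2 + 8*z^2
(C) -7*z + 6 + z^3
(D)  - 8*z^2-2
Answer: D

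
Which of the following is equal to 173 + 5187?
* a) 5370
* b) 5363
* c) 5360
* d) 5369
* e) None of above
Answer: c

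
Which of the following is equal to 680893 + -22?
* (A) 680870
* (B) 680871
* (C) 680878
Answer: B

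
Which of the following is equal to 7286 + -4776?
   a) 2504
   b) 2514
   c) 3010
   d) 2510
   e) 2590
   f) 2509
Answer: d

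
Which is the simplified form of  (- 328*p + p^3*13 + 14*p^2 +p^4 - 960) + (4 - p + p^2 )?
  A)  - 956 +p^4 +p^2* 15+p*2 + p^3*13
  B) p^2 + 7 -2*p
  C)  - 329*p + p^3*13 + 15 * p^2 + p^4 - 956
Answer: C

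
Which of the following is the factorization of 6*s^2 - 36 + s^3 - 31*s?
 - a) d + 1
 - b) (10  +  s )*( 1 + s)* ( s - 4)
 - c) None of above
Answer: c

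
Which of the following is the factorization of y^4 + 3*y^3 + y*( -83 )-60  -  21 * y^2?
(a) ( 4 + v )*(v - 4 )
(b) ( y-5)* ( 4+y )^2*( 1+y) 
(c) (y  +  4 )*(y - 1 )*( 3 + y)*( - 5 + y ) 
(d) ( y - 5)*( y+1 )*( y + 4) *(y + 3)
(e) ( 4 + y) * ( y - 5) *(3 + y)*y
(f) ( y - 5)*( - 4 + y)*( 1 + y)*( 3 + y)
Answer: d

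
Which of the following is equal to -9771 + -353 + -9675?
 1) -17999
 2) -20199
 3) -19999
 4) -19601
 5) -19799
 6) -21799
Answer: 5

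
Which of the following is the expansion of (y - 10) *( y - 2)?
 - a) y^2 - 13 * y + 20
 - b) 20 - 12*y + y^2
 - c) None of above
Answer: b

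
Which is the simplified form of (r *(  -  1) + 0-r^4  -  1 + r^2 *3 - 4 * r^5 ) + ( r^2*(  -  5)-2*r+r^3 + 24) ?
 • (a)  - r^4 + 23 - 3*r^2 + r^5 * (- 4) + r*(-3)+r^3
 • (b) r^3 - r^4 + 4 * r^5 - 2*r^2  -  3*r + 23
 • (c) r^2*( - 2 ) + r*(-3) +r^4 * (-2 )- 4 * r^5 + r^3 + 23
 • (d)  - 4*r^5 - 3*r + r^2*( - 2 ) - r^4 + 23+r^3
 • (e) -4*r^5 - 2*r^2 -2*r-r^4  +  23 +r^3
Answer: d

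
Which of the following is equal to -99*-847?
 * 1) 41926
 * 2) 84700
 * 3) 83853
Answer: 3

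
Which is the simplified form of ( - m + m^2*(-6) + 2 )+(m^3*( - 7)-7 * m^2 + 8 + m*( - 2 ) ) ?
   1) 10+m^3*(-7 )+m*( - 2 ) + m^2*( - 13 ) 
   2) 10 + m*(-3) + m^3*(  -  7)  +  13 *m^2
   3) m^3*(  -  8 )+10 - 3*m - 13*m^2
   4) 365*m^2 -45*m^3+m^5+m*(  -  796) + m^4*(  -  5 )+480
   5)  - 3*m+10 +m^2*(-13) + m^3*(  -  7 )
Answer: 5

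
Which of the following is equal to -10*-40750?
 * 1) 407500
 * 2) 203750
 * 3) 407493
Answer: 1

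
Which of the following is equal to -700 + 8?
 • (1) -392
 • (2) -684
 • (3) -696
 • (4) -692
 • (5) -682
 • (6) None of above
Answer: 4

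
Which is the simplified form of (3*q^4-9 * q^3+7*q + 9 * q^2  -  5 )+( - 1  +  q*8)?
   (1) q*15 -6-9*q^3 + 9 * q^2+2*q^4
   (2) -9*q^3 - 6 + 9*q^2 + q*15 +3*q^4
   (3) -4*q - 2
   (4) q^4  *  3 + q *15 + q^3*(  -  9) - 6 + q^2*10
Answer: 2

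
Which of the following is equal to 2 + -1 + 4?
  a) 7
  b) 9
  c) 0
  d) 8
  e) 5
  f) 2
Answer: e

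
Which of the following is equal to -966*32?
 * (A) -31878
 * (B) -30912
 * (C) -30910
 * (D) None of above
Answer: B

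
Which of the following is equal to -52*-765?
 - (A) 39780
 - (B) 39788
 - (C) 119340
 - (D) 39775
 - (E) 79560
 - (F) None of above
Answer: A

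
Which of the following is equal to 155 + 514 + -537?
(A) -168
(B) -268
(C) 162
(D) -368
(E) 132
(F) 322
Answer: E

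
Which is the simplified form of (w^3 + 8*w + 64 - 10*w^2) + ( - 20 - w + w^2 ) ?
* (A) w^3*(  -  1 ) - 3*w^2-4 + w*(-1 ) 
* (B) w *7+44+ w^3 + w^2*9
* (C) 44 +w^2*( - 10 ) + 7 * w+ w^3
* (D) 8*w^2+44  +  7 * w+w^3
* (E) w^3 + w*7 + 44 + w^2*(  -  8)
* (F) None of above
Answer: F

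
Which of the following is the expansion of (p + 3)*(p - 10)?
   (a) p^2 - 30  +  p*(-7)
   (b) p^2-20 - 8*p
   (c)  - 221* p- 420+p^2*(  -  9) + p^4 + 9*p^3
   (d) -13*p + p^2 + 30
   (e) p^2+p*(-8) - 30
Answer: a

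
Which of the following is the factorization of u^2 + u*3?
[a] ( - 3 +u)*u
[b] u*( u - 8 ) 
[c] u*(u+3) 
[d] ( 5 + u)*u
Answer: c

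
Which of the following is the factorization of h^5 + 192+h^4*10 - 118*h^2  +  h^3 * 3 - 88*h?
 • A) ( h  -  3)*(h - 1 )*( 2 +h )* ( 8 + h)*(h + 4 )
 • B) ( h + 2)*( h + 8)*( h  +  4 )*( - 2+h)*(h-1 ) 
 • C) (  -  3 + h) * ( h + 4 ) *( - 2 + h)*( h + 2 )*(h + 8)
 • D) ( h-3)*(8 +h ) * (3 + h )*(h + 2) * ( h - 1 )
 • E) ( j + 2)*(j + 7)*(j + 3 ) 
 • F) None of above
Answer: A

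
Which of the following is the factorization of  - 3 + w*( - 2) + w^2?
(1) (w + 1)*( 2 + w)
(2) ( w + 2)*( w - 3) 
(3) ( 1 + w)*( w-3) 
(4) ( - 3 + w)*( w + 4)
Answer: 3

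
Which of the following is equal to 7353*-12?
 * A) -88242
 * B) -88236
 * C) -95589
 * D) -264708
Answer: B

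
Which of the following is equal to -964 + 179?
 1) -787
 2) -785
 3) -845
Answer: 2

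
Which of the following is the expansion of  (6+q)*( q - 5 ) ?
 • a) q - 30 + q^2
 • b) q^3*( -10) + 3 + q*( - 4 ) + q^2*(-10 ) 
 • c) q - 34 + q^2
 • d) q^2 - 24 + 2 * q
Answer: a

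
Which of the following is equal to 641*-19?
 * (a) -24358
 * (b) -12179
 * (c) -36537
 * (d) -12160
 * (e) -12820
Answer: b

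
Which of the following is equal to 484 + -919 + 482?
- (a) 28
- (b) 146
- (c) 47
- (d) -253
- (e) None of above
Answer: c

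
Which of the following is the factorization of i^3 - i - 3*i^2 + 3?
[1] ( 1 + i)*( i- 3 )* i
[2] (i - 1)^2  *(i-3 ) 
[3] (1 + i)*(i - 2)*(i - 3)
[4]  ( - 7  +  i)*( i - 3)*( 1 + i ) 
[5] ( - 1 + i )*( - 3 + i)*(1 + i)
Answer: 5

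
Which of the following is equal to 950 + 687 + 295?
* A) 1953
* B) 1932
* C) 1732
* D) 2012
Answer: B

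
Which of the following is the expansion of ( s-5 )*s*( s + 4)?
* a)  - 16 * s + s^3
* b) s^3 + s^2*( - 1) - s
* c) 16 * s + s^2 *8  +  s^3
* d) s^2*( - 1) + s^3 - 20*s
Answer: d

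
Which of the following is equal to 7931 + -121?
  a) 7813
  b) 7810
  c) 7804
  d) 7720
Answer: b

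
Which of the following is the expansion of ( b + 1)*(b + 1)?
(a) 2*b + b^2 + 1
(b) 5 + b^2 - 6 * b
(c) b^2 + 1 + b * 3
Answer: a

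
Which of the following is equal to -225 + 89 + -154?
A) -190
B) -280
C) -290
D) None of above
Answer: C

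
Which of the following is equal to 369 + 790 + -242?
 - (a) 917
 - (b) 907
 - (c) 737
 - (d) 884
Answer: a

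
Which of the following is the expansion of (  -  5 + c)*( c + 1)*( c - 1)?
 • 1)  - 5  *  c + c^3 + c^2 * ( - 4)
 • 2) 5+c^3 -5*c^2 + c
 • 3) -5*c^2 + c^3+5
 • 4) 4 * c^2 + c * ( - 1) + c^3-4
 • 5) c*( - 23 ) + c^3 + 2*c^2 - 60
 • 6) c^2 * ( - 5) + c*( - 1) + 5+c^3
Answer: 6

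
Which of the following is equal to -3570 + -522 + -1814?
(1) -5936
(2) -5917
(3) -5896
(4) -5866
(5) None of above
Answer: 5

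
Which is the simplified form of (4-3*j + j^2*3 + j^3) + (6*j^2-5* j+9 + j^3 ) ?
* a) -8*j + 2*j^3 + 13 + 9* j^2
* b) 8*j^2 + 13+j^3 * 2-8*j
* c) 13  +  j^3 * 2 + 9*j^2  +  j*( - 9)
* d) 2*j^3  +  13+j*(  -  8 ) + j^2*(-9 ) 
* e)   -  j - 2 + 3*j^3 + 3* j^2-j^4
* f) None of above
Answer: a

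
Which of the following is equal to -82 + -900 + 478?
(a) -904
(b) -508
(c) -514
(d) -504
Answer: d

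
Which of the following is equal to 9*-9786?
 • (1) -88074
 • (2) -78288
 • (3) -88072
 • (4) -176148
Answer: 1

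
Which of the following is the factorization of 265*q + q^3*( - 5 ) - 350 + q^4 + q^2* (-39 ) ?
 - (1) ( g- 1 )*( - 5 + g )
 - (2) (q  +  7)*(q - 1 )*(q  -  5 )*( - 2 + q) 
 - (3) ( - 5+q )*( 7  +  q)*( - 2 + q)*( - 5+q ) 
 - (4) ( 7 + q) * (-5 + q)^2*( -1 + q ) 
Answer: 3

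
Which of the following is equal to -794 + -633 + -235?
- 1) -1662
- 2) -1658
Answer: 1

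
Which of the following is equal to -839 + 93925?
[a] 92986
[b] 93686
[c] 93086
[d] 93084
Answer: c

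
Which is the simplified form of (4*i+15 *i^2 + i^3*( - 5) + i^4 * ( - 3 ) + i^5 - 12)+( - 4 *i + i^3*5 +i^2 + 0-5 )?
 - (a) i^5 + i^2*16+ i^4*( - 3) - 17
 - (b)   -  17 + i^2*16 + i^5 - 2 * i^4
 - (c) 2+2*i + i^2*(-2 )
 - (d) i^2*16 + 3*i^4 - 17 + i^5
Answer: a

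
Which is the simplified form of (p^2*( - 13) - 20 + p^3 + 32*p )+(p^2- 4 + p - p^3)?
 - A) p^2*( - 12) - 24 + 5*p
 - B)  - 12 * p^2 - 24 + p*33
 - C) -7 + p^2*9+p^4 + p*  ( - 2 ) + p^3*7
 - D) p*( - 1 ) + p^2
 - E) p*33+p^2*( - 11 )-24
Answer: B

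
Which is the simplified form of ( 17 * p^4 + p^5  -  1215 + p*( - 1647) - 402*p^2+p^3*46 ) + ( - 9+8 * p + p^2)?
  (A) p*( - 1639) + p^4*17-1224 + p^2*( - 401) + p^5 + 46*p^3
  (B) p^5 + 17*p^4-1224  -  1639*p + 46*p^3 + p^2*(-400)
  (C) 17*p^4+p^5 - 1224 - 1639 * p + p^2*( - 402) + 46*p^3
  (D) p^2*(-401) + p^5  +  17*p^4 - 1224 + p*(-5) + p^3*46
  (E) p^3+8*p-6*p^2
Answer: A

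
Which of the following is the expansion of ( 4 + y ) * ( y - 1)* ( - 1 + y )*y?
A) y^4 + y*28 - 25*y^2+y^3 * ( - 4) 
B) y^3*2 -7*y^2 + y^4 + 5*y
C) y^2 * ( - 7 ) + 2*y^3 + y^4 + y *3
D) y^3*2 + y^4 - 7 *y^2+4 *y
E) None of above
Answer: D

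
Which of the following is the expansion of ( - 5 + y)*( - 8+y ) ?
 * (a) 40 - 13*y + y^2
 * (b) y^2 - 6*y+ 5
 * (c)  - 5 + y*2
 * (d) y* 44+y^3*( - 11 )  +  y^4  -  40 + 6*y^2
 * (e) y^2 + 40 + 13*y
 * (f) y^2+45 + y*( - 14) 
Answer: a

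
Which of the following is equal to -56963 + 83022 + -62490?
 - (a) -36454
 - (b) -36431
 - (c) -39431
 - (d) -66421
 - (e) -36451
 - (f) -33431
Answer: b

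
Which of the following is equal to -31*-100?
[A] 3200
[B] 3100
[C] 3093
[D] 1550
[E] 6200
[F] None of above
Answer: B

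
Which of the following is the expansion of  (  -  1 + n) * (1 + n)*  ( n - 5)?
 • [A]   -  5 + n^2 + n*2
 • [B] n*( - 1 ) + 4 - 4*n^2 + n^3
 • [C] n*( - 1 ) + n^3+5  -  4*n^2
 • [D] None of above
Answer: D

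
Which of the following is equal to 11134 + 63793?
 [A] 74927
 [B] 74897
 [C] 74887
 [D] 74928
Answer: A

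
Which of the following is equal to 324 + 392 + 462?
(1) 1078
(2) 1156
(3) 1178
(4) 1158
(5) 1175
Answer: 3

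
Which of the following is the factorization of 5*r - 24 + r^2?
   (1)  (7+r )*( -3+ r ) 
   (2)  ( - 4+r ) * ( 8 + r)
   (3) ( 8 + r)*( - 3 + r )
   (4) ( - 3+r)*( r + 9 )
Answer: 3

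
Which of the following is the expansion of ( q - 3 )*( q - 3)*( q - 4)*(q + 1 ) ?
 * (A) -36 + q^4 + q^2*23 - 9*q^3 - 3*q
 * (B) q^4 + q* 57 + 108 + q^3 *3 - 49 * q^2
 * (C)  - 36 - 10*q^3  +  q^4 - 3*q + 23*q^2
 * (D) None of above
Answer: A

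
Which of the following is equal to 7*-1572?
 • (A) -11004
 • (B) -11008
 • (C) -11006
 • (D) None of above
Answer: A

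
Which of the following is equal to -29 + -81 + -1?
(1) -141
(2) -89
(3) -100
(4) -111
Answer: 4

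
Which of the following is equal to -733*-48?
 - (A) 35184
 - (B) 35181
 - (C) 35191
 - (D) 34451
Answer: A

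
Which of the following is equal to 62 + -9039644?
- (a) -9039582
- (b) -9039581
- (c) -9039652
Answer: a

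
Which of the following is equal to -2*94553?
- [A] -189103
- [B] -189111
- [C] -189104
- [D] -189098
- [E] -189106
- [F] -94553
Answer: E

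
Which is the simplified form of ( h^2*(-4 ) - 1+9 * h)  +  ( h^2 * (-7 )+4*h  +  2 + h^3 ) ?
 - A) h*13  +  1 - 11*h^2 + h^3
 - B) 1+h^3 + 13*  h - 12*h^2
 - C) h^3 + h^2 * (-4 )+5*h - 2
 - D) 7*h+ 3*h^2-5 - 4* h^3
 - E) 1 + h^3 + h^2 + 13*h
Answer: A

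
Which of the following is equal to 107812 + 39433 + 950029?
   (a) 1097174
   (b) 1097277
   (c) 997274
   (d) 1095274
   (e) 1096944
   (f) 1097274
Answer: f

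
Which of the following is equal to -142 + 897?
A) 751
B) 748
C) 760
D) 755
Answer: D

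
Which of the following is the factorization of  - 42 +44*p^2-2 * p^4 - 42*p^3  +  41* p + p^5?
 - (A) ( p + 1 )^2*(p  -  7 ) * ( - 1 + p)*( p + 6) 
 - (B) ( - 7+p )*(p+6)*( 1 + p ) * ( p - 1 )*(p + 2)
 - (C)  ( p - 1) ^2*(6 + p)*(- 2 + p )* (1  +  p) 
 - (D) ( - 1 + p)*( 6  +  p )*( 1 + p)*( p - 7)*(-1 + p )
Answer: D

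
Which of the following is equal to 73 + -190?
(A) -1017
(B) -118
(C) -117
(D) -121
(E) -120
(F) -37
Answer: C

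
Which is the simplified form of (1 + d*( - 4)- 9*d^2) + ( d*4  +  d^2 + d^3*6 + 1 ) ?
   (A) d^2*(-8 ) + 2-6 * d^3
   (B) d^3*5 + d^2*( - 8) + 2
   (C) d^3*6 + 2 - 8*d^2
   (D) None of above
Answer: C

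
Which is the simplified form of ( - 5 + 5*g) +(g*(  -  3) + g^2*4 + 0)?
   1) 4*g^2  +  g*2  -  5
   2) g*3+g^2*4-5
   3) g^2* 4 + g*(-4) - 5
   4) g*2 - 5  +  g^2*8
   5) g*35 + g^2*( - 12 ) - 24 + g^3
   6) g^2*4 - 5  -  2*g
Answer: 1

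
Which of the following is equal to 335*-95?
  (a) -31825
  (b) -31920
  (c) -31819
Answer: a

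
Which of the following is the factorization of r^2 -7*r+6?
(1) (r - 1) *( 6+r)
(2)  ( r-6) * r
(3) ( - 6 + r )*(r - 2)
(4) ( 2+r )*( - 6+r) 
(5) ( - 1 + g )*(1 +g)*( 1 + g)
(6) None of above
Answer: 6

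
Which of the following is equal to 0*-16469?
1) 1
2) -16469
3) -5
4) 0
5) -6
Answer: 4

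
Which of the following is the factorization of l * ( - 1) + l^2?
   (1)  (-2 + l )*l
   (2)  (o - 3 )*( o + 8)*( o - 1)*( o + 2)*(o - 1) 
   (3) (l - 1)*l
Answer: 3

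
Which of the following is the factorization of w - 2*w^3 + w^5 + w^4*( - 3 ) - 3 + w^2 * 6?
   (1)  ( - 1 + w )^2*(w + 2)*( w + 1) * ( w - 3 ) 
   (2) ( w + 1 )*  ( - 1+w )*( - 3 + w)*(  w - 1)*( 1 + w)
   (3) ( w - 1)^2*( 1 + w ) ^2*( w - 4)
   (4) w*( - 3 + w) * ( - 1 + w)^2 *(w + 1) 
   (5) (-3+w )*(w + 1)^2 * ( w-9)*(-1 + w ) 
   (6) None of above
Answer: 2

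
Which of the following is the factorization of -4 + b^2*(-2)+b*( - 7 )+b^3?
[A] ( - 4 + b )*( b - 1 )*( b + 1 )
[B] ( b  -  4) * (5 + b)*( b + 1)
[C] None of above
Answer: C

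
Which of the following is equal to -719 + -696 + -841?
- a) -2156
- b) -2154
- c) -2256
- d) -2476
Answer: c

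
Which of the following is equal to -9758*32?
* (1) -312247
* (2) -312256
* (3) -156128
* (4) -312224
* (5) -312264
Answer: 2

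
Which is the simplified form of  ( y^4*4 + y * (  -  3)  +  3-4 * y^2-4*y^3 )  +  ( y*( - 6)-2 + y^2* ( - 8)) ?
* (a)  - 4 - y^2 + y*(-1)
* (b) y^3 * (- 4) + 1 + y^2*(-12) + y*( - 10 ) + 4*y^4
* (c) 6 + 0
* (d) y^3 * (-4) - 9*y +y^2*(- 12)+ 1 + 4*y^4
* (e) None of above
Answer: d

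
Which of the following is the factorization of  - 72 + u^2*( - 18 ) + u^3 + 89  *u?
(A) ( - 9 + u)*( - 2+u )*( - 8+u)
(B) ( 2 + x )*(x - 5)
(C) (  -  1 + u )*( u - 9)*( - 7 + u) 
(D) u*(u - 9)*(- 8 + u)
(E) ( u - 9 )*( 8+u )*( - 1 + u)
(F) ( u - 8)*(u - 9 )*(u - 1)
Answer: F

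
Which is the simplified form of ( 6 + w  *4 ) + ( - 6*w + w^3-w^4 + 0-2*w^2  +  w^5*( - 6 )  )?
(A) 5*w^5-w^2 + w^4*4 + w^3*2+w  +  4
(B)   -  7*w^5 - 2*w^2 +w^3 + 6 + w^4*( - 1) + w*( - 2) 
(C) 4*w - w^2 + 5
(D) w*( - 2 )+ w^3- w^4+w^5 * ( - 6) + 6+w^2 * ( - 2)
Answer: D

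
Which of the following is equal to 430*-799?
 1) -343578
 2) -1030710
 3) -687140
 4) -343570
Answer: 4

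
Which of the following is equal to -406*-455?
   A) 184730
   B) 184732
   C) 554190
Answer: A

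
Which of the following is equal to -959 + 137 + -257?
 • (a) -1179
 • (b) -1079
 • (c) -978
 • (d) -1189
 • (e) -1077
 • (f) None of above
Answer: b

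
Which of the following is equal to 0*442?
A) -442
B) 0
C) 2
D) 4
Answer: B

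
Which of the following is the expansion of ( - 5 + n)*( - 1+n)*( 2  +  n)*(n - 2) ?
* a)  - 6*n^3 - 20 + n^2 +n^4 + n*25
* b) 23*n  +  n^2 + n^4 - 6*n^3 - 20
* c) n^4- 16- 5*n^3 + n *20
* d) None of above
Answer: d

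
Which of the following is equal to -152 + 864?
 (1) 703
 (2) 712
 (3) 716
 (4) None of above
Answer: 2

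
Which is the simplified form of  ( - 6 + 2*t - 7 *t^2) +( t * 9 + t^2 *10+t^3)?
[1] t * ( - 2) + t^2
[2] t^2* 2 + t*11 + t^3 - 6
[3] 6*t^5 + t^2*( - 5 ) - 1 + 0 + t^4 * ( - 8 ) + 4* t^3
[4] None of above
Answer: 4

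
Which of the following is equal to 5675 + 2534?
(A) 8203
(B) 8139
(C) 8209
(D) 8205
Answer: C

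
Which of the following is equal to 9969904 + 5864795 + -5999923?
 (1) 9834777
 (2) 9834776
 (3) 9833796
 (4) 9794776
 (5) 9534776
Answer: 2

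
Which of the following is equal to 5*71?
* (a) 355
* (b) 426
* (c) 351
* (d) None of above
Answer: a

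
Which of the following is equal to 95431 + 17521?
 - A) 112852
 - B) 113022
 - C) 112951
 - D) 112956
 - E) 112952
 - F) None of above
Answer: E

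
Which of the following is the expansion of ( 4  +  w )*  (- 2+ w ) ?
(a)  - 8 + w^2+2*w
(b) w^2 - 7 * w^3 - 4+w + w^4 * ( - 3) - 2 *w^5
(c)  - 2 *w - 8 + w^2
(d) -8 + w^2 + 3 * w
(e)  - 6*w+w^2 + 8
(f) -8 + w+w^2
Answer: a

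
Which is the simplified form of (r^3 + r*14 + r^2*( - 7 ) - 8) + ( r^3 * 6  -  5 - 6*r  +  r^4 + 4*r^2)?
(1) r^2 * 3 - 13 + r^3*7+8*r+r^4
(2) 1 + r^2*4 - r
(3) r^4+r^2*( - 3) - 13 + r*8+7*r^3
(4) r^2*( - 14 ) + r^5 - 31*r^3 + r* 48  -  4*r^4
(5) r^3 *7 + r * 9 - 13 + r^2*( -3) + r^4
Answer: 3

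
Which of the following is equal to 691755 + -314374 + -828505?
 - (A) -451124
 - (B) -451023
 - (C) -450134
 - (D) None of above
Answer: A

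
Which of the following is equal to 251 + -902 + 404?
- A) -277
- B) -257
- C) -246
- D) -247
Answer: D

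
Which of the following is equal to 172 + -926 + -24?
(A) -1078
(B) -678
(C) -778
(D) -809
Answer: C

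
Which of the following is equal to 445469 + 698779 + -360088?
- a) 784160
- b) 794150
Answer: a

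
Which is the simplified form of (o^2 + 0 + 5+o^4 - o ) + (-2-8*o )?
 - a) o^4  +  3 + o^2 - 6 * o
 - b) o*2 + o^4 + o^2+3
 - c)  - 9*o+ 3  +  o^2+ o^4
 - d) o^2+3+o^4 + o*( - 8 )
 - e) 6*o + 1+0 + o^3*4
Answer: c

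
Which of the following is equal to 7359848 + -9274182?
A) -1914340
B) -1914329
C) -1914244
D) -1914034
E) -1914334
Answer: E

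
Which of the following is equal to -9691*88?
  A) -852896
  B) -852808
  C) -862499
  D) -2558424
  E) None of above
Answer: B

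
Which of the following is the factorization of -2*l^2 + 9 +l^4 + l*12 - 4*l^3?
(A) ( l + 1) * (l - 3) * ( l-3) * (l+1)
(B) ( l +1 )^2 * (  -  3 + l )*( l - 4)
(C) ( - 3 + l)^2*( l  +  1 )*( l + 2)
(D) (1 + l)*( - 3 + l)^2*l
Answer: A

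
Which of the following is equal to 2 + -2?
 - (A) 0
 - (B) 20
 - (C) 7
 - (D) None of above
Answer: A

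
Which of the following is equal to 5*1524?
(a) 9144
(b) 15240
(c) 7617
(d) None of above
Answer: d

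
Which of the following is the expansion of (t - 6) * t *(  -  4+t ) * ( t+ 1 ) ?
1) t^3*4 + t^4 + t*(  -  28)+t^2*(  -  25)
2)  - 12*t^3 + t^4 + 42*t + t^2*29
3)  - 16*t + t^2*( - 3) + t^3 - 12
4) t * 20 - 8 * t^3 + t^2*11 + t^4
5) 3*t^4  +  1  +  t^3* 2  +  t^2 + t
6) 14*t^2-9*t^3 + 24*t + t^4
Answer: 6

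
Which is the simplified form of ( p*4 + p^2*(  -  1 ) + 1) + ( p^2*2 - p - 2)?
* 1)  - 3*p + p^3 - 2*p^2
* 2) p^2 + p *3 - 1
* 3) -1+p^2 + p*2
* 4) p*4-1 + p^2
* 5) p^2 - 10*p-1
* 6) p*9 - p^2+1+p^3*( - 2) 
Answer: 2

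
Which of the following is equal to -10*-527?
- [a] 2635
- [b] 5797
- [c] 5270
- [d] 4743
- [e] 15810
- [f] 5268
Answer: c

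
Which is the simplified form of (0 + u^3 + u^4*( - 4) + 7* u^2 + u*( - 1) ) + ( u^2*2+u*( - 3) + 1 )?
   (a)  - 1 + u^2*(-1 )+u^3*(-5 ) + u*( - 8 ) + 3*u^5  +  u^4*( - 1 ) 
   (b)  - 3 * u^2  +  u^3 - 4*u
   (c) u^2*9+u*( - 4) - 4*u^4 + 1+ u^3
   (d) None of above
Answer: c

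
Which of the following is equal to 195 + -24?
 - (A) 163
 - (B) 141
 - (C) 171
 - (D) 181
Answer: C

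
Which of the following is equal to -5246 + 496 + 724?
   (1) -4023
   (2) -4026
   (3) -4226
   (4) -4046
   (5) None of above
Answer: 2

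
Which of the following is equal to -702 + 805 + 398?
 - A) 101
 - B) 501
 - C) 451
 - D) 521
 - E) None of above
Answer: B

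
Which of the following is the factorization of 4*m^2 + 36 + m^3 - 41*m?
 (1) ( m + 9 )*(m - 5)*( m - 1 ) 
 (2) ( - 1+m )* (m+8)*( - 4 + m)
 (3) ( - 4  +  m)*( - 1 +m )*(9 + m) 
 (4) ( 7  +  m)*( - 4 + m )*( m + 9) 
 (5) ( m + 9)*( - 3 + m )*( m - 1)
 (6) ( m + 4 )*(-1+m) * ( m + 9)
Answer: 3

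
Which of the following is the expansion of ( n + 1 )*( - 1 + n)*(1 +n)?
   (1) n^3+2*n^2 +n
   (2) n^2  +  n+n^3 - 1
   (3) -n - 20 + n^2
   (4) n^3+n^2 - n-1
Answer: 4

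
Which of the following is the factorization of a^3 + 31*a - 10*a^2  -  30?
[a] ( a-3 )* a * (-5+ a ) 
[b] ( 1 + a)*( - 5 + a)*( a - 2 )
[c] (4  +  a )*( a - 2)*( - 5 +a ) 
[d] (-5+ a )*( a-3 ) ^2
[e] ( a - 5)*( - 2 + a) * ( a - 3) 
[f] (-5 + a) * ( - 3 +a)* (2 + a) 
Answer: e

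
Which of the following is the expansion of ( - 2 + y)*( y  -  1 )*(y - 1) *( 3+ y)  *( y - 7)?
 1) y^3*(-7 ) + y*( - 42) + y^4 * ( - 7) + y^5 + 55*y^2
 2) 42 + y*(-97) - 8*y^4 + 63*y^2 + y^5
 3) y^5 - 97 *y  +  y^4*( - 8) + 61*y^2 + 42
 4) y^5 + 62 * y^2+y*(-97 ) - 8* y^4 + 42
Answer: 4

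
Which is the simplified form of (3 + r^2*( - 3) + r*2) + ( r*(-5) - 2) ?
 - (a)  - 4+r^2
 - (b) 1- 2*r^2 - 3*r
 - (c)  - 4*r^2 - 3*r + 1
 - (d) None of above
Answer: d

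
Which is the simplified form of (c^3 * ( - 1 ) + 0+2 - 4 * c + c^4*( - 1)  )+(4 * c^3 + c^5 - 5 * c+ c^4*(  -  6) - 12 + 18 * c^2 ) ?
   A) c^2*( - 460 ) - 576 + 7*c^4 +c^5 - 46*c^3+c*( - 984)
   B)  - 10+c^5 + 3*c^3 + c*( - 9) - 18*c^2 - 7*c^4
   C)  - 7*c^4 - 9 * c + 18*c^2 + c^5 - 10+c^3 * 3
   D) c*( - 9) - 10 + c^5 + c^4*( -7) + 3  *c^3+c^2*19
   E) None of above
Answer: C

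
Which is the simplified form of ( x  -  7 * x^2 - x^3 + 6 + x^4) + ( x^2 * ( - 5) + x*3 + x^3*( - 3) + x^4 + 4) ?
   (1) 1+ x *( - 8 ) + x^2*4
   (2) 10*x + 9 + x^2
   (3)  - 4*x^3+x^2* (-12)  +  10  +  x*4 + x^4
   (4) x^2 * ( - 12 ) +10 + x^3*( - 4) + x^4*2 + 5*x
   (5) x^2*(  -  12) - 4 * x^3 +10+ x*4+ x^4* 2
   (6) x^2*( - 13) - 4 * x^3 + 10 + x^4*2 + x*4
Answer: 5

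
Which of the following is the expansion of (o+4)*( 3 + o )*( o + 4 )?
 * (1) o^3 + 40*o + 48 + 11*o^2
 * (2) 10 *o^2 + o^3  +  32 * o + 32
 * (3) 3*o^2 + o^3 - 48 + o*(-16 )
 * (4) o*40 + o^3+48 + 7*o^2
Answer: 1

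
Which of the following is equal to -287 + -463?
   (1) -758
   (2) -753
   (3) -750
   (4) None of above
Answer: 3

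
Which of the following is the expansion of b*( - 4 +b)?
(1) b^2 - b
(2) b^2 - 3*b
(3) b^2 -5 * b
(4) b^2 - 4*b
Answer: 4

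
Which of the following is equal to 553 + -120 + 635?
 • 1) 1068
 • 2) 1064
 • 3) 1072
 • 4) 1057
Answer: 1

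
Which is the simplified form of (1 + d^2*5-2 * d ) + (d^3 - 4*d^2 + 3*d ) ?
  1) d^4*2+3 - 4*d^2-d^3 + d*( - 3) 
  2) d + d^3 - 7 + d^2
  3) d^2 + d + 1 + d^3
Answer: 3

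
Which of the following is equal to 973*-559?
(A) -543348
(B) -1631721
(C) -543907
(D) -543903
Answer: C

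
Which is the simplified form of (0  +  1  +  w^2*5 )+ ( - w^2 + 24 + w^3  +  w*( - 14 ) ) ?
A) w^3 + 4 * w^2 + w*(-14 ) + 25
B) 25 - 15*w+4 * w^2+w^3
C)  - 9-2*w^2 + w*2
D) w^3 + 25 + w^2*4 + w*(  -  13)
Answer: A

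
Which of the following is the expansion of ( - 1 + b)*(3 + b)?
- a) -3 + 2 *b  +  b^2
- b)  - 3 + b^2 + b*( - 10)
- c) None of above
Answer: a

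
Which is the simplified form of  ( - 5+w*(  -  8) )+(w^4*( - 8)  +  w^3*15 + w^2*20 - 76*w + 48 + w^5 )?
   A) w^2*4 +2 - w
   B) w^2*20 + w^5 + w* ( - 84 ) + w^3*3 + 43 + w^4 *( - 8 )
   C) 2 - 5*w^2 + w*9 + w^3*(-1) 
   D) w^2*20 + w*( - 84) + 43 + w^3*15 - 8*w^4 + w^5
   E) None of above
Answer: D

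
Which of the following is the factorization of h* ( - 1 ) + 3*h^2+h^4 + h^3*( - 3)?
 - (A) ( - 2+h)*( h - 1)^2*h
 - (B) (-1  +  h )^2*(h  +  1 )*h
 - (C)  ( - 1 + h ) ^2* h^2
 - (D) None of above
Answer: D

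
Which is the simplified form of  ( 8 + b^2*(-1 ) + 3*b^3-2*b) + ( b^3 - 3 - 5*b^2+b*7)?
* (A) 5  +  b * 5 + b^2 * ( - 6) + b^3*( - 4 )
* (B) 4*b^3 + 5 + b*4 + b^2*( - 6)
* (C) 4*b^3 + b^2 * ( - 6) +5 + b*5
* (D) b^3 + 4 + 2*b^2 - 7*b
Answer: C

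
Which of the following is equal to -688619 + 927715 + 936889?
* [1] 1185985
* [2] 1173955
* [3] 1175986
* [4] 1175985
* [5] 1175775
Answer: 4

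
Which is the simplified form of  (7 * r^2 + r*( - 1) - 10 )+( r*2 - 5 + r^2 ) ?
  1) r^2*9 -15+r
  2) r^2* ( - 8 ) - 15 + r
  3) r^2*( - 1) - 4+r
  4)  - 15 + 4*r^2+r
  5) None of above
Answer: 5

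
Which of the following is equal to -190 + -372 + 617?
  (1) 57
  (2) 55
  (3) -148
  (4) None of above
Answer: 2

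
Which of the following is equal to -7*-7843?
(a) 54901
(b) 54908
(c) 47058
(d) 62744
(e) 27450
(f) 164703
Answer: a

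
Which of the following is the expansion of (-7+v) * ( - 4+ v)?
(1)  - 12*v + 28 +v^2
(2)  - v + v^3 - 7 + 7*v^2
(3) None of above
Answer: 3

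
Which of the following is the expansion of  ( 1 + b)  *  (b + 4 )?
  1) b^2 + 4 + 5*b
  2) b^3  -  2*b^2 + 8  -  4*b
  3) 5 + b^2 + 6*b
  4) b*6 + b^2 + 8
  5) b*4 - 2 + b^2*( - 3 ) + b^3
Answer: 1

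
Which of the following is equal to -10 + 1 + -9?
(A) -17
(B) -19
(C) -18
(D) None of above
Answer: C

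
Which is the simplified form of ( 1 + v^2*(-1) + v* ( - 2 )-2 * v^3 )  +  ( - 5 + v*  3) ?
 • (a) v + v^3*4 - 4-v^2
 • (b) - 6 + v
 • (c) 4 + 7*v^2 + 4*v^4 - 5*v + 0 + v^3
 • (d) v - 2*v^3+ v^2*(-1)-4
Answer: d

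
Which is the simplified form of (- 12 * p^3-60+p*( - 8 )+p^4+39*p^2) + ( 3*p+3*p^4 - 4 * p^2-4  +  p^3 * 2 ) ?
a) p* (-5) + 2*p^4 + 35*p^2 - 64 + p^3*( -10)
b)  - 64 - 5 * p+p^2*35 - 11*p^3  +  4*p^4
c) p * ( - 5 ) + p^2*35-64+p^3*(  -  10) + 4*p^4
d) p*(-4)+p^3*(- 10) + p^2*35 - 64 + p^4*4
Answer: c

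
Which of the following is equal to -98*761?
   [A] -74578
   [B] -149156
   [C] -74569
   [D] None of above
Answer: A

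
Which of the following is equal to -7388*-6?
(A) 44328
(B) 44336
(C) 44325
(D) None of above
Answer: A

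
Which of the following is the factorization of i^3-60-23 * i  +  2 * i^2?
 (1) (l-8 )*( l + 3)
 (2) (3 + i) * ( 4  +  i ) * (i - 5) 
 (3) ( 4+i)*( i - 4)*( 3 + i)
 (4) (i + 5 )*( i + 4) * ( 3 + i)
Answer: 2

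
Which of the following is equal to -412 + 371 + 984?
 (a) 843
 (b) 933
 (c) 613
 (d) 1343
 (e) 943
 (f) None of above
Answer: e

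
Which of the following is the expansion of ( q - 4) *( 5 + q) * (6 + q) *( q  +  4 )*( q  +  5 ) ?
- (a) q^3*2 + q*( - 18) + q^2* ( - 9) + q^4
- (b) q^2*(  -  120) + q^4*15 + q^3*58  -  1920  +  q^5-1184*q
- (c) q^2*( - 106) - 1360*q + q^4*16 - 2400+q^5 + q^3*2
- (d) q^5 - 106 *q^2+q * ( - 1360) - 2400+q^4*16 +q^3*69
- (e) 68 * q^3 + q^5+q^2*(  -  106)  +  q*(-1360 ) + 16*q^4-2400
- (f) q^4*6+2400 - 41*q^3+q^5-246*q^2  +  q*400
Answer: d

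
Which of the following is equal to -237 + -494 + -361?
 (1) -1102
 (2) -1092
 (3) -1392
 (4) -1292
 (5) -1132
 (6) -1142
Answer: 2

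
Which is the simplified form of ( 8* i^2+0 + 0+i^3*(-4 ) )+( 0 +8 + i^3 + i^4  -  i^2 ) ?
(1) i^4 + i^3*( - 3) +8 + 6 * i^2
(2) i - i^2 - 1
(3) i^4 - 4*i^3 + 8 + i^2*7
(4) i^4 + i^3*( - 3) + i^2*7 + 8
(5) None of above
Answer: 4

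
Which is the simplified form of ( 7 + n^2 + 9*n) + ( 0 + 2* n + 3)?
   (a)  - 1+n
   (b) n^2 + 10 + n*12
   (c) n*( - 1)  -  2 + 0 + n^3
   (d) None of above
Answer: d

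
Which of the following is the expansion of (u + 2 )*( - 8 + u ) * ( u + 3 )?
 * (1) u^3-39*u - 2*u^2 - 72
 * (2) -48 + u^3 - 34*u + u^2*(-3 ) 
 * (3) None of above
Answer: 2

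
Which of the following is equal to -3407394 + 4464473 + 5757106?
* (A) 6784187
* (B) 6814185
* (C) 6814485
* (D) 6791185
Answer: B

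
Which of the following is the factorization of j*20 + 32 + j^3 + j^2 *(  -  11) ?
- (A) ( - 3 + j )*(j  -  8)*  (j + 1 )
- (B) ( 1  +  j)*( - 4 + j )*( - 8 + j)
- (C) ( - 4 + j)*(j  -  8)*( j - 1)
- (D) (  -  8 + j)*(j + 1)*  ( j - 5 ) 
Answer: B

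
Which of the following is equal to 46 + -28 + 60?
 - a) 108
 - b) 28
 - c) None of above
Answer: c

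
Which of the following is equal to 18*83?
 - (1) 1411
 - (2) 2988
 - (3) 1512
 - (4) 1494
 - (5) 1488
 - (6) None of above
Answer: 4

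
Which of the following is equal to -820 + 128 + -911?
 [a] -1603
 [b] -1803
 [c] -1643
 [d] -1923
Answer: a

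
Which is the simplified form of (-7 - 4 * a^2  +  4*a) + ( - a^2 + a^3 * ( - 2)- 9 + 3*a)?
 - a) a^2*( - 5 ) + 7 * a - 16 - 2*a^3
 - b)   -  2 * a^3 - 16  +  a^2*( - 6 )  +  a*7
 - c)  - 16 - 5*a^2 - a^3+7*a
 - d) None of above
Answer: a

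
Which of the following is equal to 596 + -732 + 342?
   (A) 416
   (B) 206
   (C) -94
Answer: B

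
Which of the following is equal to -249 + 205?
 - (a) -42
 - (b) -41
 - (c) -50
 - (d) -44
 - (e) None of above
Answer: d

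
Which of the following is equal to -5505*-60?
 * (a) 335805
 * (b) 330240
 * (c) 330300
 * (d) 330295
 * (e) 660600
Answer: c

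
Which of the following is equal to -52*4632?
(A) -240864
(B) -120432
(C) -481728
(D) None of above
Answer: A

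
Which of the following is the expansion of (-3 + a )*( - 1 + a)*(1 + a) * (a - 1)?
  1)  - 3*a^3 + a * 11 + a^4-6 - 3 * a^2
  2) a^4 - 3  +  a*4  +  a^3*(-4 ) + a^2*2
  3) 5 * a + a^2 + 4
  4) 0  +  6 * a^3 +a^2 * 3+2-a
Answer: 2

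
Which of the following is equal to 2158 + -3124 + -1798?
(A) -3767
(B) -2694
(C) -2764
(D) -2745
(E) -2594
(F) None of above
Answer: C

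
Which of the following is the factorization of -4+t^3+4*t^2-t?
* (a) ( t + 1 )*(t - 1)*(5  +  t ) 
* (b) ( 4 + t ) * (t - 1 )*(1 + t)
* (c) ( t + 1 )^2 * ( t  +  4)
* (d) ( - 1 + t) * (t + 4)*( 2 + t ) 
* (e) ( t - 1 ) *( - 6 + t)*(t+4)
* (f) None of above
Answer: b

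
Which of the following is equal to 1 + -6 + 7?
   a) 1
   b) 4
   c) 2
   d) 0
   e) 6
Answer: c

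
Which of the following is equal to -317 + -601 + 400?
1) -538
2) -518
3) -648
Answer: 2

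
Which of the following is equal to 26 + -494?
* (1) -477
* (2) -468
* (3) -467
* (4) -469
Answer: 2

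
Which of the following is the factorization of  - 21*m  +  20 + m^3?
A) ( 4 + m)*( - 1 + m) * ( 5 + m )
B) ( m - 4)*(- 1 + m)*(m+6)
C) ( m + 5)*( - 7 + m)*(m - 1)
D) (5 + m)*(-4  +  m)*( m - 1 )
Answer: D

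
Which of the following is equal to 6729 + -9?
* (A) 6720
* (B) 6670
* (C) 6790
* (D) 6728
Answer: A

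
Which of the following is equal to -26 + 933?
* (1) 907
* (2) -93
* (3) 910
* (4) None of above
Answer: 1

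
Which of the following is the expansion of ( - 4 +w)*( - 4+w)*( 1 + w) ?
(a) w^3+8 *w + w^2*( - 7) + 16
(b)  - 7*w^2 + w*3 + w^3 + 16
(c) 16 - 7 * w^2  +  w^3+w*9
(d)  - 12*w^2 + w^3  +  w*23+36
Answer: a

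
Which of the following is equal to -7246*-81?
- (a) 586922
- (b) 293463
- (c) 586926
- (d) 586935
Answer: c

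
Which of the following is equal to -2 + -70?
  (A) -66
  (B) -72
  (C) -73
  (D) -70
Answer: B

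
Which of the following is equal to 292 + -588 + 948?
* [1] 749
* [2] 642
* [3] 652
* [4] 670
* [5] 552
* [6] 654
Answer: 3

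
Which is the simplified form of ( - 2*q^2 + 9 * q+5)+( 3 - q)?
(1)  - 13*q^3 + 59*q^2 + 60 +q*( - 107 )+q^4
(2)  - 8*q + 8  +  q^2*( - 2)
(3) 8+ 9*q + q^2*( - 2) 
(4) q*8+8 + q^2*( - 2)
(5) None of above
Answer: 4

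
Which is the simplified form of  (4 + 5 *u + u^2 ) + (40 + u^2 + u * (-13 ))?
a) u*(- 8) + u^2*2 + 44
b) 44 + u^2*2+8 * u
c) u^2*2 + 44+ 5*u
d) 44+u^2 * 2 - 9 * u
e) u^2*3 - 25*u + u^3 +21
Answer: a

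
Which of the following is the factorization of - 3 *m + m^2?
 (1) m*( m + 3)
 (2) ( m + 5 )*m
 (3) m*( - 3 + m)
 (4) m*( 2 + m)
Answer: 3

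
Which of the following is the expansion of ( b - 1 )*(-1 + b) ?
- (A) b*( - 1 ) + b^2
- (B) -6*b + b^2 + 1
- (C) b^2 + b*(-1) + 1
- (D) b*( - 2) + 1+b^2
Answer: D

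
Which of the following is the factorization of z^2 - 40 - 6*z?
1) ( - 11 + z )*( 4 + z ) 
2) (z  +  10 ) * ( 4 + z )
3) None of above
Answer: 3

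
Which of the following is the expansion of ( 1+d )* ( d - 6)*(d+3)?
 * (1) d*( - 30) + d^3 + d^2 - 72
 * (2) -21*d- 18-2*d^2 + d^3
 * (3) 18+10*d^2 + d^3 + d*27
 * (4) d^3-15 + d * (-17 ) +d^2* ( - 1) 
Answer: 2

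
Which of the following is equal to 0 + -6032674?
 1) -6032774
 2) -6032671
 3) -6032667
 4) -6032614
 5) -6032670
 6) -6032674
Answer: 6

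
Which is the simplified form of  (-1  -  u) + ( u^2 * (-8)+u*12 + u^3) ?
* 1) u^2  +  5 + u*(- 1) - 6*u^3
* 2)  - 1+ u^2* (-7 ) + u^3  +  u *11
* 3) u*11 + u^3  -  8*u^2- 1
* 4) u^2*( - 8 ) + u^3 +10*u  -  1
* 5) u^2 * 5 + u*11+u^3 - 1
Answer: 3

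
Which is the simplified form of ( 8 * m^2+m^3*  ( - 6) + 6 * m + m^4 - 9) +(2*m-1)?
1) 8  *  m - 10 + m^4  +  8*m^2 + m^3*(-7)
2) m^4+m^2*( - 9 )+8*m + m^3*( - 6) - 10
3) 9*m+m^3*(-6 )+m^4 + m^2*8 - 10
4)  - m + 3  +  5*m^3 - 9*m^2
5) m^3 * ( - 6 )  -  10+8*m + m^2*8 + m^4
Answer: 5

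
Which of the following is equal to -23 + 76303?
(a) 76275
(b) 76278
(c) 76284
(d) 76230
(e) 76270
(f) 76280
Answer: f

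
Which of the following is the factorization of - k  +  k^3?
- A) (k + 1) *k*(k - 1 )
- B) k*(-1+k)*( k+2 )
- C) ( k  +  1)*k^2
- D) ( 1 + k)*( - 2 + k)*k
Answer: A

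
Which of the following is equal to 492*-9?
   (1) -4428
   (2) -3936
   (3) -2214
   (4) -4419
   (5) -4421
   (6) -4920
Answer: 1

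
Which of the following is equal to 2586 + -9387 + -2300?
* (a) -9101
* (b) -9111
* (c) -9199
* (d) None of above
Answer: a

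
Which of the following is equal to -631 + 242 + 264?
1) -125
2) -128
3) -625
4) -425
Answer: 1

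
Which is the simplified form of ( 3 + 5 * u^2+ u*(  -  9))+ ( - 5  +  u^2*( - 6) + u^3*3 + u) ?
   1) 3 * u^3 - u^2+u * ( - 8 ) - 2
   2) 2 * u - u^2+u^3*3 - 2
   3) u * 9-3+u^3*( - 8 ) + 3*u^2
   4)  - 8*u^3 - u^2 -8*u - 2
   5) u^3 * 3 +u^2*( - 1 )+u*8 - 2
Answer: 1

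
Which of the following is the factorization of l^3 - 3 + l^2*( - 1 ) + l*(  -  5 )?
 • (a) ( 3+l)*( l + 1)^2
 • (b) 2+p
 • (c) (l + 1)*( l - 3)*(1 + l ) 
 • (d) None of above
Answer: c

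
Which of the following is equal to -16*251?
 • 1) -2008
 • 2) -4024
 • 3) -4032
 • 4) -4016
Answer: 4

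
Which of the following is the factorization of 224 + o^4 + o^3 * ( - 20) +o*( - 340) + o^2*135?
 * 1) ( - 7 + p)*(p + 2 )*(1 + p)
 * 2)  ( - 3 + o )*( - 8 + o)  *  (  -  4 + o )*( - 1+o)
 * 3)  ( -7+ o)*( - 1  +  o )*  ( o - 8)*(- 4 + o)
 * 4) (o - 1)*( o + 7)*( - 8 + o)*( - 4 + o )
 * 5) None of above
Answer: 3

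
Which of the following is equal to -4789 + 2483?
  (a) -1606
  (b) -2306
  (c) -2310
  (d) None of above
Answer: b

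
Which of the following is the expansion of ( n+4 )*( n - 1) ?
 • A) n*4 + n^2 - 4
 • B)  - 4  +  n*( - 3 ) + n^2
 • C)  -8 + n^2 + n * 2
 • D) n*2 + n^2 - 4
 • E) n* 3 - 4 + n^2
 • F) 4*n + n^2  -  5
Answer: E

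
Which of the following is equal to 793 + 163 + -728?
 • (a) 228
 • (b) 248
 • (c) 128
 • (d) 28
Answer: a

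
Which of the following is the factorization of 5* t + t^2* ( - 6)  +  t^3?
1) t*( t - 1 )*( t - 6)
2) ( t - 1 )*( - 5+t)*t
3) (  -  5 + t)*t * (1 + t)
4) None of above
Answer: 2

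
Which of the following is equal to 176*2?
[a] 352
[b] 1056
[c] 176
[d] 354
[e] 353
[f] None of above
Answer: a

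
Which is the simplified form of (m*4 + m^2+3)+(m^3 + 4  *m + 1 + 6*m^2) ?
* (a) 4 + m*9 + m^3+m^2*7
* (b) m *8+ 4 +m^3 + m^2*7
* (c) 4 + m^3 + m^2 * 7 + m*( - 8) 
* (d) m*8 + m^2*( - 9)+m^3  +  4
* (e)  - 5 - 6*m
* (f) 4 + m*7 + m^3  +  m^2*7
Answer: b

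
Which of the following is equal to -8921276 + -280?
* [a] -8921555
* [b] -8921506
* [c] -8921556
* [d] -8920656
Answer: c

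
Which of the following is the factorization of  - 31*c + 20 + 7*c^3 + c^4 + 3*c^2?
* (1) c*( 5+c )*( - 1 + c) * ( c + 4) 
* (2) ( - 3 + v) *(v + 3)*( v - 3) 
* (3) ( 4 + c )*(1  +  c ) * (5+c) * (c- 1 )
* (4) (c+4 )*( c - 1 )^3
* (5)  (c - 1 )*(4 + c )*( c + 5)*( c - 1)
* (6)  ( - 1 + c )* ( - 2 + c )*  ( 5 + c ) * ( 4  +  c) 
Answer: 5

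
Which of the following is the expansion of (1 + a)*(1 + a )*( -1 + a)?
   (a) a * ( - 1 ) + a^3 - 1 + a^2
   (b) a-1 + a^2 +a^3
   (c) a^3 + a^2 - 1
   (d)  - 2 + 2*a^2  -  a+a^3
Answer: a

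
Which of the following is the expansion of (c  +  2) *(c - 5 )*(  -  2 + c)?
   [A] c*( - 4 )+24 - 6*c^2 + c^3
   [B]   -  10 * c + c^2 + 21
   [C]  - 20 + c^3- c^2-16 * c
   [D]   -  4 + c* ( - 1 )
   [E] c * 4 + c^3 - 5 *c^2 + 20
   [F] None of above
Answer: F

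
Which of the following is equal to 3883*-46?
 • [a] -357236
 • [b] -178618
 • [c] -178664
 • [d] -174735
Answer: b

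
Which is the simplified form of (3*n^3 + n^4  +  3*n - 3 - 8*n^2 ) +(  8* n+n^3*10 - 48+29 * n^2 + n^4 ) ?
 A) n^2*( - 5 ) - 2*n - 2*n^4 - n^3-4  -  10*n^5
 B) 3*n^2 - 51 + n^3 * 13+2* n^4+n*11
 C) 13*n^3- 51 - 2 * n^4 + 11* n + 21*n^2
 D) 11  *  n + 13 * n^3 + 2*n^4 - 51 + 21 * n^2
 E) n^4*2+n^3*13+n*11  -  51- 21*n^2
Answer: D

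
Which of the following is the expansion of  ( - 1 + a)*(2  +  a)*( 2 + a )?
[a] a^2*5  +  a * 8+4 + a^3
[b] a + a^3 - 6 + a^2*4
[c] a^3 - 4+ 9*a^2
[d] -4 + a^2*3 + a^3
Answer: d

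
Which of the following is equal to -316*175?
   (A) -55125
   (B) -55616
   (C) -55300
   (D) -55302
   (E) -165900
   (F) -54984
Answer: C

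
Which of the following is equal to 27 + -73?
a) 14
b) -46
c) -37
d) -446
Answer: b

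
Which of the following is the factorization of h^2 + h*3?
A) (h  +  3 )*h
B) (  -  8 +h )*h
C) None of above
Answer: A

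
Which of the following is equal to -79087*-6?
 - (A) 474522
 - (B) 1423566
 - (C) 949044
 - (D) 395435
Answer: A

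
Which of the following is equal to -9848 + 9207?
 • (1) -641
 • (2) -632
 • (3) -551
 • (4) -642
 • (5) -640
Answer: 1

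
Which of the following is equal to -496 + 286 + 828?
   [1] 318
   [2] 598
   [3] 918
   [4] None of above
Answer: 4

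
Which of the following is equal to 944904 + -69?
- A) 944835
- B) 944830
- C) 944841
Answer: A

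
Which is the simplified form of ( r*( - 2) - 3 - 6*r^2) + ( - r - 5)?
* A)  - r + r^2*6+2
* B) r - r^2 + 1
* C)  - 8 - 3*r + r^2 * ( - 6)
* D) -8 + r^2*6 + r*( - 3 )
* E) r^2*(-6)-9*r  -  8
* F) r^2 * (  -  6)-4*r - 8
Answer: C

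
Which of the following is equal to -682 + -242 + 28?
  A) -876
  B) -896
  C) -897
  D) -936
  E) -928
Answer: B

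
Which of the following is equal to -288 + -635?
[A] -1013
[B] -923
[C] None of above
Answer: B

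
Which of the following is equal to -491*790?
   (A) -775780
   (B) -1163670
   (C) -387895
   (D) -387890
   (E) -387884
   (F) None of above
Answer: D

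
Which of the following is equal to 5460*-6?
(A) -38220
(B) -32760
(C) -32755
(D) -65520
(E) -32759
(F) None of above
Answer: B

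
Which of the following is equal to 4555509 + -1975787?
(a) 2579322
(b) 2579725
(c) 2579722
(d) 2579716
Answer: c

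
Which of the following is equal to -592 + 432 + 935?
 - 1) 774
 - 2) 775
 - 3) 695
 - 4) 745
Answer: 2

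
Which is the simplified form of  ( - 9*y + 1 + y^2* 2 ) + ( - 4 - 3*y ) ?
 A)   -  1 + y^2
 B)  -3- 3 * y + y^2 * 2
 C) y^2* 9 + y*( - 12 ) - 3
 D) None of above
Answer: D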